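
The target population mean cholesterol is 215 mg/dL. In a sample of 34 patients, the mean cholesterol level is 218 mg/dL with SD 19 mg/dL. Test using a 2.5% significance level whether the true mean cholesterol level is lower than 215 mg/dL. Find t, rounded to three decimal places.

0.921

H0: μ = 215; H1: μ < 215 (one-sample t-test, left-tailed).
t = (x̄ − μ₀)/(s/√n) = (218 − 215)/(19/√34) = 0.921
df = n − 1 = 33
p-value = P(T ≤ 0.921) ≈ 0.8180
Since p ≈ 0.8180 > α = 0.025, fail to reject H0; the data do not provide sufficient evidence against H0.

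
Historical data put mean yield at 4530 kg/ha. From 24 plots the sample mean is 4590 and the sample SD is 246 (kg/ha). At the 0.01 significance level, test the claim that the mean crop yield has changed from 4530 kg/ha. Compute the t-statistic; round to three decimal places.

H0: μ = 4530; H1: μ ≠ 4530 (one-sample t-test, two-sided).
t = (x̄ − μ₀)/(s/√n) = (4590 − 4530)/(246/√24) = 1.195
df = n − 1 = 23
Two-sided p-value ≈ 0.244
Since p ≈ 0.244 > α = 0.01, fail to reject H0; the data do not provide sufficient evidence against H0.

1.195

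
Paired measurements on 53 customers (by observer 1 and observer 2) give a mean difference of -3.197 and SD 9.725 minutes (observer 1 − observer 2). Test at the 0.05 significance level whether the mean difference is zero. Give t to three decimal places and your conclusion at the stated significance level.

t = -2.393; reject H0

H0: μ_d = 0; H1: μ_d ≠ 0 (paired t-test on the differences, two-sided).
t = d̄/(s_d/√n) = -3.197/(9.725/√53) = -2.393
df = n − 1 = 52
Two-sided p-value ≈ 0.020
Since p ≈ 0.020 < α = 0.05, reject H0; the evidence is statistically significant.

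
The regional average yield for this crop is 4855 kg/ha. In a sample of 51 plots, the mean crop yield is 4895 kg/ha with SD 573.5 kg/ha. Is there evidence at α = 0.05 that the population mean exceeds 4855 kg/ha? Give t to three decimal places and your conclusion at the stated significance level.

t = 0.498; fail to reject H0

H0: μ = 4855; H1: μ > 4855 (one-sample t-test, right-tailed).
t = (x̄ − μ₀)/(s/√n) = (4895 − 4855)/(573.5/√51) = 0.498
df = n − 1 = 50
p-value = P(T ≥ 0.498) ≈ 0.3103
Since p ≈ 0.3103 > α = 0.05, fail to reject H0; the data do not provide sufficient evidence against H0.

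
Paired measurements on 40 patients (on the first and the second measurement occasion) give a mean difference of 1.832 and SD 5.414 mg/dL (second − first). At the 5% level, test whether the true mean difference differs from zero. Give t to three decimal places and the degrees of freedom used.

t = 2.140, df = 39

H0: μ_d = 0; H1: μ_d ≠ 0 (paired t-test on the differences, two-sided).
t = d̄/(s_d/√n) = 1.832/(5.414/√40) = 2.140
df = n − 1 = 39
Two-sided p-value ≈ 0.0387
Since p ≈ 0.0387 < α = 0.05, reject H0; the evidence is statistically significant.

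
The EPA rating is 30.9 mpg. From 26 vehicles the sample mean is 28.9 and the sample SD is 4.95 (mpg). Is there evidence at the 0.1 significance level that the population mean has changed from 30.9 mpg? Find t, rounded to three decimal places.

H0: μ = 30.9; H1: μ ≠ 30.9 (one-sample t-test, two-sided).
t = (x̄ − μ₀)/(s/√n) = (28.9 − 30.9)/(4.95/√26) = -2.060
df = n − 1 = 25
Two-sided p-value ≈ 0.050
Since p ≈ 0.050 < α = 0.1, reject H0; the evidence is statistically significant.

-2.060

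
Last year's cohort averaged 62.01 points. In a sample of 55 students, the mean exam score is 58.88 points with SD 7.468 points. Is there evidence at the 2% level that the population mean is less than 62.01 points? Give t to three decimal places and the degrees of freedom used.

H0: μ = 62.01; H1: μ < 62.01 (one-sample t-test, left-tailed).
t = (x̄ − μ₀)/(s/√n) = (58.88 − 62.01)/(7.468/√55) = -3.108
df = n − 1 = 54
p-value = P(T ≤ -3.108) ≈ 0.0015
Since p ≈ 0.0015 < α = 0.02, reject H0; the evidence is statistically significant.

t = -3.108, df = 54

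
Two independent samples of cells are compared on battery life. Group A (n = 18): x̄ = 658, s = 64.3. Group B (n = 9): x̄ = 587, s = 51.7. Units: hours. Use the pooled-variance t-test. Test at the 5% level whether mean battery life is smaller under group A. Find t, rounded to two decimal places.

2.87

Let group 1 = group A, group 2 = group B. H0: μ_1 = μ_2; H1: μ_1 < μ_2 (two-sample pooled-variance t-test, left-tailed).
s_p² = [(18−1)·64.3² + (9−1)·51.7²]/(18+9−2) = 3666.78
t = (658 − 587)/√[3666.78·(1/18 + 1/9)] = 2.87
df = n₁ + n₂ − 2 = 25
p-value = P(T ≤ 2.87) ≈ 0.9959
Since p ≈ 0.9959 > α = 0.05, fail to reject H0; the data do not provide sufficient evidence against H0.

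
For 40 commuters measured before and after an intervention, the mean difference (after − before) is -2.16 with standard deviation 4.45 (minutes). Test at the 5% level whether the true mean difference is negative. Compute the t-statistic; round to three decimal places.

H0: μ_d = 0; H1: μ_d < 0 (paired t-test on the differences, left-tailed).
t = d̄/(s_d/√n) = -2.16/(4.45/√40) = -3.070
df = n − 1 = 39
p-value = P(T ≤ -3.070) ≈ 0.0019
Since p ≈ 0.0019 < α = 0.05, reject H0; the data support H1.

-3.070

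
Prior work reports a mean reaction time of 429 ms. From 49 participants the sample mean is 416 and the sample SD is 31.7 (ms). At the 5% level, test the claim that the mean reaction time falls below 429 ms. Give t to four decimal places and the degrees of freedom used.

H0: μ = 429; H1: μ < 429 (one-sample t-test, left-tailed).
t = (x̄ − μ₀)/(s/√n) = (416 − 429)/(31.7/√49) = -2.8707
df = n − 1 = 48
p-value = P(T ≤ -2.8707) ≈ 0.0030
Since p ≈ 0.0030 < α = 0.05, reject H0; the evidence is statistically significant.

t = -2.8707, df = 48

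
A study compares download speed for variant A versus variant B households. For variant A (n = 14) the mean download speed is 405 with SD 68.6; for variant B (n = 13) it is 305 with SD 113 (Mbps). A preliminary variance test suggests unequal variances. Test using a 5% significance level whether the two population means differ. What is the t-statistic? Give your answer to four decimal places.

Let group 1 = variant A, group 2 = variant B. H0: μ_1 = μ_2; H1: μ_1 ≠ μ_2 (Welch's two-sample t-test, two-sided).
t = (x̄_1 − x̄_2)/√(s_1²/n_1 + s_2²/n_2) = (405 − 305)/√(68.6²/14 + 113²/13) = 2.7541
Welch–Satterthwaite df ≈ 19.51
Two-sided p-value ≈ 0.012
Since p ≈ 0.012 < α = 0.05, reject H0; the evidence is statistically significant.

2.7541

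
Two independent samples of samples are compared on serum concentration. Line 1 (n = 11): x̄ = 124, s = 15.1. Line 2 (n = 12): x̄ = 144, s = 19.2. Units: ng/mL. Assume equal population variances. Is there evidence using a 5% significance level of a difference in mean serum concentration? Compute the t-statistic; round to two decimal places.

-2.76

Let group 1 = line 1, group 2 = line 2. H0: μ_1 = μ_2; H1: μ_1 ≠ μ_2 (two-sample pooled-variance t-test, two-sided).
s_p² = [(11−1)·15.1² + (12−1)·19.2²]/(11+12−2) = 301.673
t = (124 − 144)/√[301.673·(1/11 + 1/12)] = -2.76
df = n₁ + n₂ − 2 = 21
Two-sided p-value ≈ 0.012
Since p ≈ 0.012 < α = 0.05, reject H0; the evidence is statistically significant.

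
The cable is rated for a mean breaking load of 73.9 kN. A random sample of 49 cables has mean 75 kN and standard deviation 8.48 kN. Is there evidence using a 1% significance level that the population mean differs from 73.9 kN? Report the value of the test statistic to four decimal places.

0.9080

H0: μ = 73.9; H1: μ ≠ 73.9 (one-sample t-test, two-sided).
t = (x̄ − μ₀)/(s/√n) = (75 − 73.9)/(8.48/√49) = 0.9080
df = n − 1 = 48
Two-sided p-value ≈ 0.3684
Since p ≈ 0.3684 > α = 0.01, fail to reject H0; the evidence is not statistically significant.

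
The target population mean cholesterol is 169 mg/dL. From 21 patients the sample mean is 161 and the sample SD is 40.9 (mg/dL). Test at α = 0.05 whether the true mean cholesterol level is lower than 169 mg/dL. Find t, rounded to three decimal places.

H0: μ = 169; H1: μ < 169 (one-sample t-test, left-tailed).
t = (x̄ − μ₀)/(s/√n) = (161 − 169)/(40.9/√21) = -0.896
df = n − 1 = 20
p-value = P(T ≤ -0.896) ≈ 0.190
Since p ≈ 0.190 > α = 0.05, fail to reject H0; the data do not provide sufficient evidence against H0.

-0.896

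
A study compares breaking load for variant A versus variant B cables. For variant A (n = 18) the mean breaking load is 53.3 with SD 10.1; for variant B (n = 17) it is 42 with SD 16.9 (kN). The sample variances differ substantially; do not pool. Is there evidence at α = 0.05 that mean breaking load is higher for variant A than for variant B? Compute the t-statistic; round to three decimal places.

2.384

Let group 1 = variant A, group 2 = variant B. H0: μ_1 = μ_2; H1: μ_1 > μ_2 (Welch's two-sample t-test, right-tailed).
t = (x̄_1 − x̄_2)/√(s_1²/n_1 + s_2²/n_2) = (53.3 − 42)/√(10.1²/18 + 16.9²/17) = 2.384
Welch–Satterthwaite df ≈ 25.85
p-value = P(T ≥ 2.384) ≈ 0.0124
Since p ≈ 0.0124 < α = 0.05, reject H0; the evidence is statistically significant.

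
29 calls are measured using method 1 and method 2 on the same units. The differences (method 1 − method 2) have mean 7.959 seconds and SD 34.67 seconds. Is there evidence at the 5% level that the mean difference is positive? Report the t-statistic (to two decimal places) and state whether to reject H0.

t = 1.24; fail to reject H0

H0: μ_d = 0; H1: μ_d > 0 (paired t-test on the differences, right-tailed).
t = d̄/(s_d/√n) = 7.959/(34.67/√29) = 1.24
df = n − 1 = 28
p-value = P(T ≥ 1.24) ≈ 0.113
Since p ≈ 0.113 > α = 0.05, fail to reject H0; the evidence is not statistically significant.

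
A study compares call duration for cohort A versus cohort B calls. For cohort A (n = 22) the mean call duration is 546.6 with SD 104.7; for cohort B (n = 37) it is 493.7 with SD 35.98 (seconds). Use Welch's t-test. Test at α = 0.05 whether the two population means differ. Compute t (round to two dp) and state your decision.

Let group 1 = cohort A, group 2 = cohort B. H0: μ_1 = μ_2; H1: μ_1 ≠ μ_2 (Welch's two-sample t-test, two-sided).
t = (x̄_1 − x̄_2)/√(s_1²/n_1 + s_2²/n_2) = (546.6 − 493.7)/√(104.7²/22 + 35.98²/37) = 2.29
Welch–Satterthwaite df ≈ 23.98
Two-sided p-value ≈ 0.0311
Since p ≈ 0.0311 < α = 0.05, reject H0; the data support H1.

t = 2.29; reject H0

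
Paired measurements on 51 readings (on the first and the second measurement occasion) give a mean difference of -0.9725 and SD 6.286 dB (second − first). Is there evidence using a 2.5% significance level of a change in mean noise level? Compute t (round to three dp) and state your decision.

H0: μ_d = 0; H1: μ_d ≠ 0 (paired t-test on the differences, two-sided).
t = d̄/(s_d/√n) = -0.9725/(6.286/√51) = -1.105
df = n − 1 = 50
Two-sided p-value ≈ 0.275
Since p ≈ 0.275 > α = 0.025, fail to reject H0; the evidence is not statistically significant.

t = -1.105; fail to reject H0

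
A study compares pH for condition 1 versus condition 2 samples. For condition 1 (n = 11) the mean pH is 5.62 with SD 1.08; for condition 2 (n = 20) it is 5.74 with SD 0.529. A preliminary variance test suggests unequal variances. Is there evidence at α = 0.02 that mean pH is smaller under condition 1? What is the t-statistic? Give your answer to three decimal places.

Let group 1 = condition 1, group 2 = condition 2. H0: μ_1 = μ_2; H1: μ_1 < μ_2 (Welch's two-sample t-test, left-tailed).
t = (x̄_1 − x̄_2)/√(s_1²/n_1 + s_2²/n_2) = (5.62 − 5.74)/√(1.08²/11 + 0.529²/20) = -0.346
Welch–Satterthwaite df ≈ 12.70
p-value = P(T ≤ -0.346) ≈ 0.3674
Since p ≈ 0.3674 > α = 0.02, fail to reject H0; the data do not provide sufficient evidence against H0.

-0.346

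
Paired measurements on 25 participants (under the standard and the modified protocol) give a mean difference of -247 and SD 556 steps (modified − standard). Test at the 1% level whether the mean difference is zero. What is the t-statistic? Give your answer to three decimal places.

H0: μ_d = 0; H1: μ_d ≠ 0 (paired t-test on the differences, two-sided).
t = d̄/(s_d/√n) = -247/(556/√25) = -2.221
df = n − 1 = 24
Two-sided p-value ≈ 0.036
Since p ≈ 0.036 > α = 0.01, fail to reject H0; the evidence is not statistically significant.

-2.221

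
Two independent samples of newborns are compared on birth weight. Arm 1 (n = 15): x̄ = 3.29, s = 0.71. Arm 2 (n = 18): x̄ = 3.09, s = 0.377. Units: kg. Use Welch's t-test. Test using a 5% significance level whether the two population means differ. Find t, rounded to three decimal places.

Let group 1 = arm 1, group 2 = arm 2. H0: μ_1 = μ_2; H1: μ_1 ≠ μ_2 (Welch's two-sample t-test, two-sided).
t = (x̄_1 − x̄_2)/√(s_1²/n_1 + s_2²/n_2) = (3.29 − 3.09)/√(0.71²/15 + 0.377²/18) = 0.982
Welch–Satterthwaite df ≈ 20.42
Two-sided p-value ≈ 0.3377
Since p ≈ 0.3377 > α = 0.05, fail to reject H0; the evidence is not statistically significant.

0.982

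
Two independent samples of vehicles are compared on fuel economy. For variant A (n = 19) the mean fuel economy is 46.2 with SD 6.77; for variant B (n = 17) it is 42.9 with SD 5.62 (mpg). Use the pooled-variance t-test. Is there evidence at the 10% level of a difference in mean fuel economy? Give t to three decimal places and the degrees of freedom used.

Let group 1 = variant A, group 2 = variant B. H0: μ_1 = μ_2; H1: μ_1 ≠ μ_2 (two-sample pooled-variance t-test, two-sided).
s_p² = [(19−1)·6.77² + (17−1)·5.62²]/(19+17−2) = 39.1277
t = (46.2 − 42.9)/√[39.1277·(1/19 + 1/17)] = 1.580
df = n₁ + n₂ − 2 = 34
Two-sided p-value ≈ 0.123
Since p ≈ 0.123 > α = 0.1, fail to reject H0; the evidence is not statistically significant.

t = 1.580, df = 34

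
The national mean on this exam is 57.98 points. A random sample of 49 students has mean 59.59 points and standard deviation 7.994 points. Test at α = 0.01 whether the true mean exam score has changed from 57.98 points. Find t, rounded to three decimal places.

H0: μ = 57.98; H1: μ ≠ 57.98 (one-sample t-test, two-sided).
t = (x̄ − μ₀)/(s/√n) = (59.59 − 57.98)/(7.994/√49) = 1.410
df = n − 1 = 48
Two-sided p-value ≈ 0.1650
Since p ≈ 0.1650 > α = 0.01, fail to reject H0; the evidence is not statistically significant.

1.410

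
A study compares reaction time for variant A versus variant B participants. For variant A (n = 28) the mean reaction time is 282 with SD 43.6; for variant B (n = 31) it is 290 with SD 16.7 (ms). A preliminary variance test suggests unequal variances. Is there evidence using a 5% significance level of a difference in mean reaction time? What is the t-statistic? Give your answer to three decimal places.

-0.912

Let group 1 = variant A, group 2 = variant B. H0: μ_1 = μ_2; H1: μ_1 ≠ μ_2 (Welch's two-sample t-test, two-sided).
t = (x̄_1 − x̄_2)/√(s_1²/n_1 + s_2²/n_2) = (282 − 290)/√(43.6²/28 + 16.7²/31) = -0.912
Welch–Satterthwaite df ≈ 34.09
Two-sided p-value ≈ 0.3680
Since p ≈ 0.3680 > α = 0.05, fail to reject H0; the data do not provide sufficient evidence against H0.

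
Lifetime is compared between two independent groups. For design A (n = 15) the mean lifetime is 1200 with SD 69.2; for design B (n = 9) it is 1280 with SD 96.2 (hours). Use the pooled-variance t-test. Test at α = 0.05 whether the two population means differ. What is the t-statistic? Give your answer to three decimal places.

Let group 1 = design A, group 2 = design B. H0: μ_1 = μ_2; H1: μ_1 ≠ μ_2 (two-sample pooled-variance t-test, two-sided).
s_p² = [(15−1)·69.2² + (9−1)·96.2²]/(15+9−2) = 6412.57
t = (1200 − 1280)/√[6412.57·(1/15 + 1/9)] = -2.369
df = n₁ + n₂ − 2 = 22
Two-sided p-value ≈ 0.0270
Since p ≈ 0.0270 < α = 0.05, reject H0; the data support H1.

-2.369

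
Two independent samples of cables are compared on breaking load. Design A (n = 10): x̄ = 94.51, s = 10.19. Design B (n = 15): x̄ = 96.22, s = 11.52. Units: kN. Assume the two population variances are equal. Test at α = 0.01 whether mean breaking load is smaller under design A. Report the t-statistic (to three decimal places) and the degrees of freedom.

Let group 1 = design A, group 2 = design B. H0: μ_1 = μ_2; H1: μ_1 < μ_2 (two-sample pooled-variance t-test, left-tailed).
s_p² = [(10−1)·10.19² + (15−1)·11.52²]/(10+15−2) = 121.412
t = (94.51 − 96.22)/√[121.412·(1/10 + 1/15)] = -0.380
df = n₁ + n₂ − 2 = 23
p-value = P(T ≤ -0.380) ≈ 0.354
Since p ≈ 0.354 > α = 0.01, fail to reject H0; the evidence is not statistically significant.

t = -0.380, df = 23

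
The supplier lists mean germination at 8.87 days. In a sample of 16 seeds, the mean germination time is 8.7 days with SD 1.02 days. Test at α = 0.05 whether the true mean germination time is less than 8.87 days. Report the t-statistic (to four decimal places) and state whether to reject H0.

H0: μ = 8.87; H1: μ < 8.87 (one-sample t-test, left-tailed).
t = (x̄ − μ₀)/(s/√n) = (8.7 − 8.87)/(1.02/√16) = -0.6667
df = n − 1 = 15
p-value = P(T ≤ -0.6667) ≈ 0.258
Since p ≈ 0.258 > α = 0.05, fail to reject H0; the data do not provide sufficient evidence against H0.

t = -0.6667; fail to reject H0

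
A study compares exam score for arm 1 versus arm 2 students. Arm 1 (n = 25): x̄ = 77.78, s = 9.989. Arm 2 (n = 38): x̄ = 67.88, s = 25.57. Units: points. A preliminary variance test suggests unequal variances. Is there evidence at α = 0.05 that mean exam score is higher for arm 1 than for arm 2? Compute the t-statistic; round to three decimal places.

2.150

Let group 1 = arm 1, group 2 = arm 2. H0: μ_1 = μ_2; H1: μ_1 > μ_2 (Welch's two-sample t-test, right-tailed).
t = (x̄_1 − x̄_2)/√(s_1²/n_1 + s_2²/n_2) = (77.78 − 67.88)/√(9.989²/25 + 25.57²/38) = 2.150
Welch–Satterthwaite df ≈ 51.85
p-value = P(T ≥ 2.150) ≈ 0.018
Since p ≈ 0.018 < α = 0.05, reject H0; the evidence is statistically significant.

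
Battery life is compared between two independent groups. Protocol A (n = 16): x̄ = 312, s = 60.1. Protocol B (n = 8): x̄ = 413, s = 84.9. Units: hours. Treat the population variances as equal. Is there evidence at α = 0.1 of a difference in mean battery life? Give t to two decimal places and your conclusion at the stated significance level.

t = -3.38; reject H0

Let group 1 = protocol A, group 2 = protocol B. H0: μ_1 = μ_2; H1: μ_1 ≠ μ_2 (two-sample pooled-variance t-test, two-sided).
s_p² = [(16−1)·60.1² + (8−1)·84.9²]/(16+8−2) = 4756.19
t = (312 − 413)/√[4756.19·(1/16 + 1/8)] = -3.38
df = n₁ + n₂ − 2 = 22
Two-sided p-value ≈ 0.003
Since p ≈ 0.003 < α = 0.1, reject H0; the evidence is statistically significant.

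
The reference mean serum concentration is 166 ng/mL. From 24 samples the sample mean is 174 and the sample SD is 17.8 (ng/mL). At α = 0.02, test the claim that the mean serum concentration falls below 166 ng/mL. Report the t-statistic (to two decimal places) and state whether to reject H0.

t = 2.20; fail to reject H0

H0: μ = 166; H1: μ < 166 (one-sample t-test, left-tailed).
t = (x̄ − μ₀)/(s/√n) = (174 − 166)/(17.8/√24) = 2.20
df = n − 1 = 23
p-value = P(T ≤ 2.20) ≈ 0.9810
Since p ≈ 0.9810 > α = 0.02, fail to reject H0; the evidence is not statistically significant.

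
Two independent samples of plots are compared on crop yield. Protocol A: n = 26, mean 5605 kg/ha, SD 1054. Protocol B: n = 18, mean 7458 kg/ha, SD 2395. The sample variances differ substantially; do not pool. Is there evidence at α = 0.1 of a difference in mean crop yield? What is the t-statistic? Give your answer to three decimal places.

Let group 1 = protocol A, group 2 = protocol B. H0: μ_1 = μ_2; H1: μ_1 ≠ μ_2 (Welch's two-sample t-test, two-sided).
t = (x̄_1 − x̄_2)/√(s_1²/n_1 + s_2²/n_2) = (5605 − 7458)/√(1054²/26 + 2395²/18) = -3.082
Welch–Satterthwaite df ≈ 21.60
Two-sided p-value ≈ 0.0055
Since p ≈ 0.0055 < α = 0.1, reject H0; the evidence is statistically significant.

-3.082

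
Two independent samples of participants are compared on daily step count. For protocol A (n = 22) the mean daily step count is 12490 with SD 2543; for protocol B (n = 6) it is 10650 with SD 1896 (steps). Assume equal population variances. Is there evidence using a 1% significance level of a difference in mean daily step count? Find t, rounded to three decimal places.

Let group 1 = protocol A, group 2 = protocol B. H0: μ_1 = μ_2; H1: μ_1 ≠ μ_2 (two-sample pooled-variance t-test, two-sided).
s_p² = [(22−1)·2543² + (6−1)·1896²]/(22+6−2) = 5914530
t = (12490 − 10650)/√[5914530·(1/22 + 1/6)] = 1.643
df = n₁ + n₂ − 2 = 26
Two-sided p-value ≈ 0.1125
Since p ≈ 0.1125 > α = 0.01, fail to reject H0; the data do not provide sufficient evidence against H0.

1.643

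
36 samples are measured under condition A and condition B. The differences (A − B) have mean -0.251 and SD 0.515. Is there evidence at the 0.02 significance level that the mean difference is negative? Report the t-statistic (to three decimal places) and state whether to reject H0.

t = -2.924; reject H0

H0: μ_d = 0; H1: μ_d < 0 (paired t-test on the differences, left-tailed).
t = d̄/(s_d/√n) = -0.251/(0.515/√36) = -2.924
df = n − 1 = 35
p-value = P(T ≤ -2.924) ≈ 0.003
Since p ≈ 0.003 < α = 0.02, reject H0; the data support H1.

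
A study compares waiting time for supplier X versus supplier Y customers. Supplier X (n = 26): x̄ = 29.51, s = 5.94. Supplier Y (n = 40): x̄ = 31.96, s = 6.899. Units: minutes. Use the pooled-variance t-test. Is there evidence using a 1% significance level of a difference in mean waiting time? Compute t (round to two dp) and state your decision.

t = -1.49; fail to reject H0

Let group 1 = supplier X, group 2 = supplier Y. H0: μ_1 = μ_2; H1: μ_1 ≠ μ_2 (two-sample pooled-variance t-test, two-sided).
s_p² = [(26−1)·5.94² + (40−1)·6.899²]/(26+40−2) = 42.7866
t = (29.51 − 31.96)/√[42.7866·(1/26 + 1/40)] = -1.49
df = n₁ + n₂ − 2 = 64
Two-sided p-value ≈ 0.1420
Since p ≈ 0.1420 > α = 0.01, fail to reject H0; the data do not provide sufficient evidence against H0.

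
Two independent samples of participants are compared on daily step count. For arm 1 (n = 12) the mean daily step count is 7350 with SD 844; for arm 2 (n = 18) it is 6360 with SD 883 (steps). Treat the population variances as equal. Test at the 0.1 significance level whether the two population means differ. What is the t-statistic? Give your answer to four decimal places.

Let group 1 = arm 1, group 2 = arm 2. H0: μ_1 = μ_2; H1: μ_1 ≠ μ_2 (two-sample pooled-variance t-test, two-sided).
s_p² = [(12−1)·844² + (18−1)·883²]/(12+18−2) = 753229
t = (7350 − 6360)/√[753229·(1/12 + 1/18)] = 3.0608
df = n₁ + n₂ − 2 = 28
Two-sided p-value ≈ 0.005
Since p ≈ 0.005 < α = 0.1, reject H0; the data support H1.

3.0608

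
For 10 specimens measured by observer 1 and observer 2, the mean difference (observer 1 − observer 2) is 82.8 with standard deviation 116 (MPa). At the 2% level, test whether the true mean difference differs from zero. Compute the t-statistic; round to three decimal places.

2.257

H0: μ_d = 0; H1: μ_d ≠ 0 (paired t-test on the differences, two-sided).
t = d̄/(s_d/√n) = 82.8/(116/√10) = 2.257
df = n − 1 = 9
Two-sided p-value ≈ 0.0504
Since p ≈ 0.0504 > α = 0.02, fail to reject H0; the data do not provide sufficient evidence against H0.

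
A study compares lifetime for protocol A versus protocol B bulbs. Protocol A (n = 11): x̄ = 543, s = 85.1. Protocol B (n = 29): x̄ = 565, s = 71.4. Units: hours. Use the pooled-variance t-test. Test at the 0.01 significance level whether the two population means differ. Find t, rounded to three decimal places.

Let group 1 = protocol A, group 2 = protocol B. H0: μ_1 = μ_2; H1: μ_1 ≠ μ_2 (two-sample pooled-variance t-test, two-sided).
s_p² = [(11−1)·85.1² + (29−1)·71.4²]/(11+29−2) = 5662.18
t = (543 − 565)/√[5662.18·(1/11 + 1/29)] = -0.826
df = n₁ + n₂ − 2 = 38
Two-sided p-value ≈ 0.4142
Since p ≈ 0.4142 > α = 0.01, fail to reject H0; the data do not provide sufficient evidence against H0.

-0.826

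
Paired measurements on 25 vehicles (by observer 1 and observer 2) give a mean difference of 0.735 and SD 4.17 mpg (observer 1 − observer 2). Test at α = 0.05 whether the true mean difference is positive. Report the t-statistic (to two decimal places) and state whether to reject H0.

t = 0.88; fail to reject H0

H0: μ_d = 0; H1: μ_d > 0 (paired t-test on the differences, right-tailed).
t = d̄/(s_d/√n) = 0.735/(4.17/√25) = 0.88
df = n − 1 = 24
p-value = P(T ≥ 0.88) ≈ 0.1934
Since p ≈ 0.1934 > α = 0.05, fail to reject H0; the evidence is not statistically significant.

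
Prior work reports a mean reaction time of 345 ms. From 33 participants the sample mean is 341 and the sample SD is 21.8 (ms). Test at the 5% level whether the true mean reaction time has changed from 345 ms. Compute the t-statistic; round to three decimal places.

-1.054

H0: μ = 345; H1: μ ≠ 345 (one-sample t-test, two-sided).
t = (x̄ − μ₀)/(s/√n) = (341 − 345)/(21.8/√33) = -1.054
df = n − 1 = 32
Two-sided p-value ≈ 0.300
Since p ≈ 0.300 > α = 0.05, fail to reject H0; the data do not provide sufficient evidence against H0.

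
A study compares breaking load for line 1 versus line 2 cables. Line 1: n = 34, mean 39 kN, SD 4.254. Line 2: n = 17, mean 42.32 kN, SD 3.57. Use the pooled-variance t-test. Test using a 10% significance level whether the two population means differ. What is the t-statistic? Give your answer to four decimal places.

Let group 1 = line 1, group 2 = line 2. H0: μ_1 = μ_2; H1: μ_1 ≠ μ_2 (two-sample pooled-variance t-test, two-sided).
s_p² = [(34−1)·4.254² + (17−1)·3.57²]/(34+17−2) = 16.349
t = (39 − 42.32)/√[16.349·(1/34 + 1/17)] = -2.7642
df = n₁ + n₂ − 2 = 49
Two-sided p-value ≈ 0.008
Since p ≈ 0.008 < α = 0.1, reject H0; the evidence is statistically significant.

-2.7642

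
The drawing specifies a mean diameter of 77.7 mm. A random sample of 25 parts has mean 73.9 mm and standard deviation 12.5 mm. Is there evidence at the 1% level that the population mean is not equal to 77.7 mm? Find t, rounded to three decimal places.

-1.520

H0: μ = 77.7; H1: μ ≠ 77.7 (one-sample t-test, two-sided).
t = (x̄ − μ₀)/(s/√n) = (73.9 − 77.7)/(12.5/√25) = -1.520
df = n − 1 = 24
Two-sided p-value ≈ 0.142
Since p ≈ 0.142 > α = 0.01, fail to reject H0; the evidence is not statistically significant.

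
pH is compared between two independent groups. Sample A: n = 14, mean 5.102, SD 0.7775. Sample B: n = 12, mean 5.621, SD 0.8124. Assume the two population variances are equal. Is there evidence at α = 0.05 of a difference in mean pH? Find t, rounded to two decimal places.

Let group 1 = sample A, group 2 = sample B. H0: μ_1 = μ_2; H1: μ_1 ≠ μ_2 (two-sample pooled-variance t-test, two-sided).
s_p² = [(14−1)·0.7775² + (12−1)·0.8124²]/(14+12−2) = 0.629938
t = (5.102 − 5.621)/√[0.629938·(1/14 + 1/12)] = -1.66
df = n₁ + n₂ − 2 = 24
Two-sided p-value ≈ 0.109
Since p ≈ 0.109 > α = 0.05, fail to reject H0; the evidence is not statistically significant.

-1.66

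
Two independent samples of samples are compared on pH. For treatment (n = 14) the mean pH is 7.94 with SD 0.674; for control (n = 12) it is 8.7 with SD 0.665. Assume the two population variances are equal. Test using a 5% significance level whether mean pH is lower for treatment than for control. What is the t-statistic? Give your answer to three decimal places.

-2.884

Let group 1 = treatment, group 2 = control. H0: μ_1 = μ_2; H1: μ_1 < μ_2 (two-sample pooled-variance t-test, left-tailed).
s_p² = [(14−1)·0.674² + (12−1)·0.665²]/(14+12−2) = 0.448753
t = (7.94 − 8.7)/√[0.448753·(1/14 + 1/12)] = -2.884
df = n₁ + n₂ − 2 = 24
p-value = P(T ≤ -2.884) ≈ 0.0041
Since p ≈ 0.0041 < α = 0.05, reject H0; the evidence is statistically significant.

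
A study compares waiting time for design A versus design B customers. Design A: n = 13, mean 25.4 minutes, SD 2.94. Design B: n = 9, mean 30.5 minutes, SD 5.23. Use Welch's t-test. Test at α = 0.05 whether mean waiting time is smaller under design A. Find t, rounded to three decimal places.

Let group 1 = design A, group 2 = design B. H0: μ_1 = μ_2; H1: μ_1 < μ_2 (Welch's two-sample t-test, left-tailed).
t = (x̄_1 − x̄_2)/√(s_1²/n_1 + s_2²/n_2) = (25.4 − 30.5)/√(2.94²/13 + 5.23²/9) = -2.650
Welch–Satterthwaite df ≈ 11.52
p-value = P(T ≤ -2.650) ≈ 0.0109
Since p ≈ 0.0109 < α = 0.05, reject H0; the evidence is statistically significant.

-2.650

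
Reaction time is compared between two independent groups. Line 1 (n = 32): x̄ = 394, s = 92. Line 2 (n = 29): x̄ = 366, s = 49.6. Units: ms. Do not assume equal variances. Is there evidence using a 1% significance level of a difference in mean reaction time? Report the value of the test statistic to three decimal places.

Let group 1 = line 1, group 2 = line 2. H0: μ_1 = μ_2; H1: μ_1 ≠ μ_2 (Welch's two-sample t-test, two-sided).
t = (x̄_1 − x̄_2)/√(s_1²/n_1 + s_2²/n_2) = (394 − 366)/√(92²/32 + 49.6²/29) = 1.498
Welch–Satterthwaite df ≈ 48.55
Two-sided p-value ≈ 0.1406
Since p ≈ 0.1406 > α = 0.01, fail to reject H0; the evidence is not statistically significant.

1.498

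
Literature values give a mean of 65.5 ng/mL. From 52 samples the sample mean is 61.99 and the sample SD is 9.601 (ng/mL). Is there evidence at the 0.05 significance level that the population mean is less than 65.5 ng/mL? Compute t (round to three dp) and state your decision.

H0: μ = 65.5; H1: μ < 65.5 (one-sample t-test, left-tailed).
t = (x̄ − μ₀)/(s/√n) = (61.99 − 65.5)/(9.601/√52) = -2.636
df = n − 1 = 51
p-value = P(T ≤ -2.636) ≈ 0.0055
Since p ≈ 0.0055 < α = 0.05, reject H0; the data support H1.

t = -2.636; reject H0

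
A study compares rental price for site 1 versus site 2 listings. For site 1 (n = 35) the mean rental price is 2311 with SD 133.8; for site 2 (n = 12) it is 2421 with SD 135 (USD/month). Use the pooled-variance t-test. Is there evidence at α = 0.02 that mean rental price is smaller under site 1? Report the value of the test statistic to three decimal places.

Let group 1 = site 1, group 2 = site 2. H0: μ_1 = μ_2; H1: μ_1 < μ_2 (two-sample pooled-variance t-test, left-tailed).
s_p² = [(35−1)·133.8² + (12−1)·135²]/(35+12−2) = 17981.3
t = (2311 − 2421)/√[17981.3·(1/35 + 1/12)] = -2.452
df = n₁ + n₂ − 2 = 45
p-value = P(T ≤ -2.452) ≈ 0.009
Since p ≈ 0.009 < α = 0.02, reject H0; the data support H1.

-2.452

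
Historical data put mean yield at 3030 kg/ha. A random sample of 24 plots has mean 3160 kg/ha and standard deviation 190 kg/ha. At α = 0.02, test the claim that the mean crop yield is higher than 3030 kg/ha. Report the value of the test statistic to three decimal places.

H0: μ = 3030; H1: μ > 3030 (one-sample t-test, right-tailed).
t = (x̄ − μ₀)/(s/√n) = (3160 − 3030)/(190/√24) = 3.352
df = n − 1 = 23
p-value = P(T ≥ 3.352) ≈ 0.001
Since p ≈ 0.001 < α = 0.02, reject H0; the evidence is statistically significant.

3.352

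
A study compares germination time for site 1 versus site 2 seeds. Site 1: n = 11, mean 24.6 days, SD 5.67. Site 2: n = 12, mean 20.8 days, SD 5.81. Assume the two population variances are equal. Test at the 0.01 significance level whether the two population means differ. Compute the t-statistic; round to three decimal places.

Let group 1 = site 1, group 2 = site 2. H0: μ_1 = μ_2; H1: μ_1 ≠ μ_2 (two-sample pooled-variance t-test, two-sided).
s_p² = [(11−1)·5.67² + (12−1)·5.81²]/(11+12−2) = 32.9908
t = (24.6 − 20.8)/√[32.9908·(1/11 + 1/12)] = 1.585
df = n₁ + n₂ − 2 = 21
Two-sided p-value ≈ 0.128
Since p ≈ 0.128 > α = 0.01, fail to reject H0; the data do not provide sufficient evidence against H0.

1.585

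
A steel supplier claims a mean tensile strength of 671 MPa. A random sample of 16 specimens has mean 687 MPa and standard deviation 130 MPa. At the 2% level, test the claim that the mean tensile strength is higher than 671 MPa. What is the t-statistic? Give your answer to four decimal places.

H0: μ = 671; H1: μ > 671 (one-sample t-test, right-tailed).
t = (x̄ − μ₀)/(s/√n) = (687 − 671)/(130/√16) = 0.4923
df = n − 1 = 15
p-value = P(T ≥ 0.4923) ≈ 0.3148
Since p ≈ 0.3148 > α = 0.02, fail to reject H0; the evidence is not statistically significant.

0.4923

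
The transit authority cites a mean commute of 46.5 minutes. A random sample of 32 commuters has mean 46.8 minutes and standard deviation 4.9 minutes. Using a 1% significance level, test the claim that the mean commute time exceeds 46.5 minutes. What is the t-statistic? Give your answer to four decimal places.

H0: μ = 46.5; H1: μ > 46.5 (one-sample t-test, right-tailed).
t = (x̄ − μ₀)/(s/√n) = (46.8 − 46.5)/(4.9/√32) = 0.3463
df = n − 1 = 31
p-value = P(T ≥ 0.3463) ≈ 0.3657
Since p ≈ 0.3657 > α = 0.01, fail to reject H0; the data do not provide sufficient evidence against H0.

0.3463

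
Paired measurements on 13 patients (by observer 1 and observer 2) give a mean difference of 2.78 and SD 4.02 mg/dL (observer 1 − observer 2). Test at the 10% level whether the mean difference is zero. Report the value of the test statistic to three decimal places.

2.493

H0: μ_d = 0; H1: μ_d ≠ 0 (paired t-test on the differences, two-sided).
t = d̄/(s_d/√n) = 2.78/(4.02/√13) = 2.493
df = n − 1 = 12
Two-sided p-value ≈ 0.028
Since p ≈ 0.028 < α = 0.1, reject H0; the data support H1.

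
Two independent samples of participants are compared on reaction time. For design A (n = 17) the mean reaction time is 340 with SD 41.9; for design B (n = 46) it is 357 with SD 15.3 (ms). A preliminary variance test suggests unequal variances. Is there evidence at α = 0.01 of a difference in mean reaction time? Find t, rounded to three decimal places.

-1.633

Let group 1 = design A, group 2 = design B. H0: μ_1 = μ_2; H1: μ_1 ≠ μ_2 (Welch's two-sample t-test, two-sided).
t = (x̄_1 − x̄_2)/√(s_1²/n_1 + s_2²/n_2) = (340 − 357)/√(41.9²/17 + 15.3²/46) = -1.633
Welch–Satterthwaite df ≈ 17.60
Two-sided p-value ≈ 0.1202
Since p ≈ 0.1202 > α = 0.01, fail to reject H0; the data do not provide sufficient evidence against H0.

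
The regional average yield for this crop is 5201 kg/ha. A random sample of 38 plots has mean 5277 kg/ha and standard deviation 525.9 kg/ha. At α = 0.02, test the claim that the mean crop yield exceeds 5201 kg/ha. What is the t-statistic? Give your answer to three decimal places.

H0: μ = 5201; H1: μ > 5201 (one-sample t-test, right-tailed).
t = (x̄ − μ₀)/(s/√n) = (5277 − 5201)/(525.9/√38) = 0.891
df = n − 1 = 37
p-value = P(T ≥ 0.891) ≈ 0.1894
Since p ≈ 0.1894 > α = 0.02, fail to reject H0; the data do not provide sufficient evidence against H0.

0.891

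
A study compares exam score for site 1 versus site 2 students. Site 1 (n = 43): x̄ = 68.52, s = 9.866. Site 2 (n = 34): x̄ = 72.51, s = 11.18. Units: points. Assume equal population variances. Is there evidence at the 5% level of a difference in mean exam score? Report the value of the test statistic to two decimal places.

Let group 1 = site 1, group 2 = site 2. H0: μ_1 = μ_2; H1: μ_1 ≠ μ_2 (two-sample pooled-variance t-test, two-sided).
s_p² = [(43−1)·9.866² + (34−1)·11.18²]/(43+34−2) = 109.506
t = (68.52 − 72.51)/√[109.506·(1/43 + 1/34)] = -1.66
df = n₁ + n₂ − 2 = 75
Two-sided p-value ≈ 0.1008
Since p ≈ 0.1008 > α = 0.05, fail to reject H0; the data do not provide sufficient evidence against H0.

-1.66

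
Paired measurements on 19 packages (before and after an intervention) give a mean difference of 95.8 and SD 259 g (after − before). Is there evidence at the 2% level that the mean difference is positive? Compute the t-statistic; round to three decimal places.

1.612

H0: μ_d = 0; H1: μ_d > 0 (paired t-test on the differences, right-tailed).
t = d̄/(s_d/√n) = 95.8/(259/√19) = 1.612
df = n − 1 = 18
p-value = P(T ≥ 1.612) ≈ 0.062
Since p ≈ 0.062 > α = 0.02, fail to reject H0; the evidence is not statistically significant.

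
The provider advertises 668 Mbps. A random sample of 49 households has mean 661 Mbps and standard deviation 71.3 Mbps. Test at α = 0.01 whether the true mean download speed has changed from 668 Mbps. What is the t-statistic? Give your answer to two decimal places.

-0.69

H0: μ = 668; H1: μ ≠ 668 (one-sample t-test, two-sided).
t = (x̄ − μ₀)/(s/√n) = (661 − 668)/(71.3/√49) = -0.69
df = n − 1 = 48
Two-sided p-value ≈ 0.495
Since p ≈ 0.495 > α = 0.01, fail to reject H0; the evidence is not statistically significant.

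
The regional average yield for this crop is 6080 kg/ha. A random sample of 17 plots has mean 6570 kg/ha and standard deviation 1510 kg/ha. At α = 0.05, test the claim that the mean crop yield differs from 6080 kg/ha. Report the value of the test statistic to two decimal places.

1.34

H0: μ = 6080; H1: μ ≠ 6080 (one-sample t-test, two-sided).
t = (x̄ − μ₀)/(s/√n) = (6570 − 6080)/(1510/√17) = 1.34
df = n − 1 = 16
Two-sided p-value ≈ 0.1996
Since p ≈ 0.1996 > α = 0.05, fail to reject H0; the data do not provide sufficient evidence against H0.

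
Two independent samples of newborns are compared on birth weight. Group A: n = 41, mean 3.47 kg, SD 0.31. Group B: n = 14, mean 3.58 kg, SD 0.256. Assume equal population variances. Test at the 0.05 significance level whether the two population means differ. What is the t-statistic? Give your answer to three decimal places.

-1.194

Let group 1 = group A, group 2 = group B. H0: μ_1 = μ_2; H1: μ_1 ≠ μ_2 (two-sample pooled-variance t-test, two-sided).
s_p² = [(41−1)·0.31² + (14−1)·0.256²]/(41+14−2) = 0.0886032
t = (3.47 − 3.58)/√[0.0886032·(1/41 + 1/14)] = -1.194
df = n₁ + n₂ − 2 = 53
Two-sided p-value ≈ 0.2379
Since p ≈ 0.2379 > α = 0.05, fail to reject H0; the data do not provide sufficient evidence against H0.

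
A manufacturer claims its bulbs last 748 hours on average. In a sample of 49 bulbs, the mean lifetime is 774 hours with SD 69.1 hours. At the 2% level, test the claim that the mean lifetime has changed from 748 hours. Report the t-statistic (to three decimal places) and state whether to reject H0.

t = 2.634; reject H0

H0: μ = 748; H1: μ ≠ 748 (one-sample t-test, two-sided).
t = (x̄ − μ₀)/(s/√n) = (774 − 748)/(69.1/√49) = 2.634
df = n − 1 = 48
Two-sided p-value ≈ 0.011
Since p ≈ 0.011 < α = 0.02, reject H0; the data support H1.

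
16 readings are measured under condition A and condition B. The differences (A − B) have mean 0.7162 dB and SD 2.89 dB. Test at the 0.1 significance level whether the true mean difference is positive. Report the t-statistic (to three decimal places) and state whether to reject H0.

H0: μ_d = 0; H1: μ_d > 0 (paired t-test on the differences, right-tailed).
t = d̄/(s_d/√n) = 0.7162/(2.89/√16) = 0.991
df = n − 1 = 15
p-value = P(T ≥ 0.991) ≈ 0.1686
Since p ≈ 0.1686 > α = 0.1, fail to reject H0; the evidence is not statistically significant.

t = 0.991; fail to reject H0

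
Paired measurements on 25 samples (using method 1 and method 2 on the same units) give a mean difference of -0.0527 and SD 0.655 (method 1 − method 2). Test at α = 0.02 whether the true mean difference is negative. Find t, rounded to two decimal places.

-0.40

H0: μ_d = 0; H1: μ_d < 0 (paired t-test on the differences, left-tailed).
t = d̄/(s_d/√n) = -0.0527/(0.655/√25) = -0.40
df = n − 1 = 24
p-value = P(T ≤ -0.40) ≈ 0.346
Since p ≈ 0.346 > α = 0.02, fail to reject H0; the evidence is not statistically significant.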